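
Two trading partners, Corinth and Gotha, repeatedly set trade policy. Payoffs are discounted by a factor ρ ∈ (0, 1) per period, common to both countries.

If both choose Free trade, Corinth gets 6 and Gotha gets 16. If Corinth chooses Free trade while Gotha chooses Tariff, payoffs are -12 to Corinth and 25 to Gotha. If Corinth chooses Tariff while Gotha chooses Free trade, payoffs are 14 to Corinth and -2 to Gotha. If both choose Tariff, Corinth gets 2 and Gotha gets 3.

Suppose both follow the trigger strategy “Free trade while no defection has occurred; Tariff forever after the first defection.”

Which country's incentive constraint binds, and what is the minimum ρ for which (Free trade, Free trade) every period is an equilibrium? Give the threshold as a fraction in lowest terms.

Corinth's threshold: (14−6)/(14−2) = 2/3.
Gotha's threshold: (25−16)/(25−3) = 9/22.
2/3 > 9/22, so Corinth binds and ρ* = 2/3.

Corinth; ρ ≥ 2/3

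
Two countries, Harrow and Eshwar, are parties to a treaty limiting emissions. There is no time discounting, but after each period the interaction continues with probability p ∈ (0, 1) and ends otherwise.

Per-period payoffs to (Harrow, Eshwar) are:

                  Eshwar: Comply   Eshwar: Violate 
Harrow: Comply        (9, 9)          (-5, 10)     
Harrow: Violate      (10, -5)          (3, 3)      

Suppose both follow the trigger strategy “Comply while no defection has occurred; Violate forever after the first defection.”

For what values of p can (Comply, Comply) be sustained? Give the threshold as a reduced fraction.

Expected cooperation value is 9 + p·9 + p²·9 + … = 9/(1−p); deviation gives 10 + p·3/(1−p).
9 ≥ 10(1−p) + 3p ⇒ 7p ≥ 1 ⇒ p ≥ 1/7.

1/7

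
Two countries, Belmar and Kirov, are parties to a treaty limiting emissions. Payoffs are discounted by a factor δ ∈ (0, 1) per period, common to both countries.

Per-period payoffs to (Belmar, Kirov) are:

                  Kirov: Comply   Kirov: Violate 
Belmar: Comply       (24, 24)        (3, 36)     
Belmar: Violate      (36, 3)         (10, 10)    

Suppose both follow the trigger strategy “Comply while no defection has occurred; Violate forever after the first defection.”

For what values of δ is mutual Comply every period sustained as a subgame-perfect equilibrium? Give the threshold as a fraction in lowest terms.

6/13

One-period gain from deviating is 36 − 24 = 12. The loss is 24 − 10 = 14 in every subsequent period, with present value 14·δ/(1−δ).
Deviation is unprofitable when 14·δ/(1−δ) ≥ 12, i.e. δ/(1−δ) ≥ 6/7.
Equivalently δ ≥ 12/(12+14) = 6/13.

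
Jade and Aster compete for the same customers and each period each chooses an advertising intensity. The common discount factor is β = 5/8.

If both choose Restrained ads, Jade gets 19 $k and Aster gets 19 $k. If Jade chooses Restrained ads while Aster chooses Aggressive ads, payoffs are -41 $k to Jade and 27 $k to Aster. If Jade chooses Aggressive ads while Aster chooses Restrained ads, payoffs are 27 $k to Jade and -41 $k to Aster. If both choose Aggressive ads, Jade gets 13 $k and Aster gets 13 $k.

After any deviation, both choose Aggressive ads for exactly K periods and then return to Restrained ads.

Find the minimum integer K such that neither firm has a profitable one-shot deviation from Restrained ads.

4

IC: β(1−β^K)/(1−β) ≥ (27−19)/(19−13) = 4/3.
With β = 5/8: need 1 − β^K ≥ 4/3·(1−5/8)/(5/8), i.e. β^K ≤ 0.2000.
Since (5/8)^3 = 0.2441 and (5/8)^4 = 0.1526, the smallest such K is 4.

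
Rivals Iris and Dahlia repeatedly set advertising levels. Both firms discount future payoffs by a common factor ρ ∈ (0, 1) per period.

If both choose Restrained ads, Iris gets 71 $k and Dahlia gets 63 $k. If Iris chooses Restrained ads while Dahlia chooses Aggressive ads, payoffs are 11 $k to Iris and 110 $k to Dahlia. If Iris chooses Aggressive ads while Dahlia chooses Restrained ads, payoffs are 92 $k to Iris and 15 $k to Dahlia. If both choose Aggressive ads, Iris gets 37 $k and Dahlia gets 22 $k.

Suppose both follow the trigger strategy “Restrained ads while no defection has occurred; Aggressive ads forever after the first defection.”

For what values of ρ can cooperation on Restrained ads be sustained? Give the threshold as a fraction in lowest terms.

Iris: cooperation gives 71 each period; deviation gives 92 once then 37 forever.
  71/(1−ρ) ≥ 92 + 37ρ/(1−ρ) ⇒ ρ ≥ 21/55.
Dahlia: cooperation gives 63 each period; deviation gives 110 once then 22 forever.
  ρ ≥ 47/88.
Both must hold, so the binding constraint is Dahlia's: ρ ≥ 47/88.

47/88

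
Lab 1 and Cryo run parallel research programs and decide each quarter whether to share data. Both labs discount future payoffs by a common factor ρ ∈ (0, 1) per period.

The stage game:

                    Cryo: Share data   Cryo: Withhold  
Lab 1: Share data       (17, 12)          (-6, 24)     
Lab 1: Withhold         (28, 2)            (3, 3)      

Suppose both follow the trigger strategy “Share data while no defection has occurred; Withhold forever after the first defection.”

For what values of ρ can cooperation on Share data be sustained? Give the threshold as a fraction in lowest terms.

For Lab 1: deviation gain 28−17 = 11, per-period punishment loss 17−3 = 14. IC gives ρ ≥ 11/25.
For Cryo: gain 12, loss 9 per period, so ρ ≥ 12/21 = 4/7.
The tighter constraint is Cryo's, so cooperation needs ρ ≥ 4/7.

4/7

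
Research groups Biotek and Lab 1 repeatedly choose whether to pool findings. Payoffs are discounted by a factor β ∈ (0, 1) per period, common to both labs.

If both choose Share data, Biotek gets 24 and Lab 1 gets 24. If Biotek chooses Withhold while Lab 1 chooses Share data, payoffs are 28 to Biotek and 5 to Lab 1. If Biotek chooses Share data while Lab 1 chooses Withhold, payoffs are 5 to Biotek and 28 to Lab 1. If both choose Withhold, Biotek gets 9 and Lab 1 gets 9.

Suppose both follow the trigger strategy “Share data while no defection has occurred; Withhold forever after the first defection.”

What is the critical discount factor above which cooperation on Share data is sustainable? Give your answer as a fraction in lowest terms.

24/(1−β) ≥ 28 + 9β/(1−β)
24 ≥ 28 − 19β
β ≥ 4/19.

4/19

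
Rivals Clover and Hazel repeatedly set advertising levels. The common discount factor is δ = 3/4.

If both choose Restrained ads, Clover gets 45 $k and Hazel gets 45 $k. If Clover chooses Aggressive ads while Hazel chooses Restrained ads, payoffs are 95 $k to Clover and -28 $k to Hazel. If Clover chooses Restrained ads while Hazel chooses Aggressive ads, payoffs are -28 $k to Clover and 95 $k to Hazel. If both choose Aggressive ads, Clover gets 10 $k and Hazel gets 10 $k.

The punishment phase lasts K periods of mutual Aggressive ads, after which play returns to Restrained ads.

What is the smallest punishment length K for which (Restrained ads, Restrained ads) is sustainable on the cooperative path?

No profitable deviation requires (45−10)(δ+…+δ^K) ≥ 95−45, i.e. δ+…+δ^K ≥ 10/7 ≈ 1.4286.
With δ = 3/4, the partial sums are K=1: 0.7500, K=2: 1.3125, K=3: 1.7344.
K = 3 is the first length at which the sum reaches 1.4286.

3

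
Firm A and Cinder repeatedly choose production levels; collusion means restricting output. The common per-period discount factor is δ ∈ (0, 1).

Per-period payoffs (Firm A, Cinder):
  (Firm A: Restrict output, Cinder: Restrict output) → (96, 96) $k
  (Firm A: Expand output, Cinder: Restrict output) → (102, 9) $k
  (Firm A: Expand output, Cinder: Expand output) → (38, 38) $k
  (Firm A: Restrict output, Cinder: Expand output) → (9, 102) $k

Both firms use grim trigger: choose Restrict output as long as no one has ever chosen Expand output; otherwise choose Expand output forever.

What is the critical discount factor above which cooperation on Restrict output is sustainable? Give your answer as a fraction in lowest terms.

Under grim trigger the critical discount factor is (T−C)/(T−P) with T = 102, C = 96, P = 38.
δ* = (102−96)/(102−38) = 6/64 = 3/32.

3/32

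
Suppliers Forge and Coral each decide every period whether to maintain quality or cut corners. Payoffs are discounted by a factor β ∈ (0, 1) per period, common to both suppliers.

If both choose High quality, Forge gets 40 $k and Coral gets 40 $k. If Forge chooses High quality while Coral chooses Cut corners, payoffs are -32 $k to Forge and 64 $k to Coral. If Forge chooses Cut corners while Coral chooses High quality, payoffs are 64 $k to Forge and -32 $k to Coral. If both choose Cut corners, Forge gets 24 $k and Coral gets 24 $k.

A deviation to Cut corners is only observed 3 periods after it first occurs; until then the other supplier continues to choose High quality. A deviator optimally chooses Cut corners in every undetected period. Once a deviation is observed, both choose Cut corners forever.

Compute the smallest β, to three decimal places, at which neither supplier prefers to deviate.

A deviator earns 64 for 3 periods, then 24 forever; cooperating earns 40 forever. Multiplying the IC by (1−β):
40 ≥ 64(1−β^3) + 24β^3, so 40·β^3 ≥ 24 and β^3 ≥ 3/5.
β ≥ (3/5)^(1/3) ≈ 0.843.

0.843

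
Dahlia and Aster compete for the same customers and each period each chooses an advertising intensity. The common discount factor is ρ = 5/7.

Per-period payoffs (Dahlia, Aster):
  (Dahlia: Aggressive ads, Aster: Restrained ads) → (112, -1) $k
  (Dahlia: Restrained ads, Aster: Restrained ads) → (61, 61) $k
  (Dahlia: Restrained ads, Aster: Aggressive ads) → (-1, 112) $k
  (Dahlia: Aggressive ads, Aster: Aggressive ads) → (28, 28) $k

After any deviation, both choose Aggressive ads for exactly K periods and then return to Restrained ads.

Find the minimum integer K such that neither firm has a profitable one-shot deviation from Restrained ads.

IC: ρ(1−ρ^K)/(1−ρ) ≥ (112−61)/(61−28) = 17/11.
With ρ = 5/7: need 1 − ρ^K ≥ 17/11·(1−5/7)/(5/7), i.e. ρ^K ≤ 0.3818.
Since (5/7)^2 = 0.5102 and (5/7)^3 = 0.3644, the smallest such K is 3.

3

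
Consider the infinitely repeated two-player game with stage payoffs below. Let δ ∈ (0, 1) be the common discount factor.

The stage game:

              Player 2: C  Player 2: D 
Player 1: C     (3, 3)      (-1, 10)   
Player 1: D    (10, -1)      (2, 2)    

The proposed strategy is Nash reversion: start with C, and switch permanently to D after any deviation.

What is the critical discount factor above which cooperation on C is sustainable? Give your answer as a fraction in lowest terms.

7/8

One-period gain from deviating is 10 − 3 = 7. The loss is 3 − 2 = 1 in every subsequent period, with present value 1·δ/(1−δ).
Deviation is unprofitable when 1·δ/(1−δ) ≥ 7, i.e. δ/(1−δ) ≥ 7.
Equivalently δ ≥ 7/(7+1) = 7/8.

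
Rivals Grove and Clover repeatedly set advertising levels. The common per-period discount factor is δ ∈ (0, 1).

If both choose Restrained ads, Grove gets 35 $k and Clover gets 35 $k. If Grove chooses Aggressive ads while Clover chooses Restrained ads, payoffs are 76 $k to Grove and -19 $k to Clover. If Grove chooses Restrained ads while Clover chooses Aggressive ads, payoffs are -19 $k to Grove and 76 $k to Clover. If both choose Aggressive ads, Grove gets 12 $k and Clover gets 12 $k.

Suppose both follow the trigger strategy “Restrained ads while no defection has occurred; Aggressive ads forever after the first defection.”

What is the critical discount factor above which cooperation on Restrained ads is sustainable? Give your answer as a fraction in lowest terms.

Cooperation forever yields 35 each period: 35/(1−δ).
Deviating yields 76 once, then 12 forever: 76 + 12δ/(1−δ).
No profitable deviation requires 35/(1−δ) ≥ 76 + 12δ/(1−δ).
Multiplying by (1−δ): 35 ≥ 76(1−δ) + 12δ = 76 − 64δ.
So 64δ ≥ 41, i.e. δ ≥ 41/64.

41/64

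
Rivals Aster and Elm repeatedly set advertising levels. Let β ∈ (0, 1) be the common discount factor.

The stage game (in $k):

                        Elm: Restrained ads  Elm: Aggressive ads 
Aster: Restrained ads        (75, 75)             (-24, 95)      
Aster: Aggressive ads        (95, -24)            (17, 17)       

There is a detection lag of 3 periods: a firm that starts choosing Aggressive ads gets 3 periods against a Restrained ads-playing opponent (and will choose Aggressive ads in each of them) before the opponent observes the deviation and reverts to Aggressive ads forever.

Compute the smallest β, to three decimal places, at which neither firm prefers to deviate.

0.635

The best deviation is to choose Aggressive ads for all 3 undetected periods, earning 95 each, then 17 forever once detected.
Deviation value: 95(1−β^3)/(1−β) + 17β^3/(1−β); cooperation value: 75/(1−β).
IC: 75 ≥ 95(1−β^3) + 17β^3 = 95 − 78β^3.
So β^3 ≥ 20/78 = 10/39, giving β ≥ (10/39)^(1/3) ≈ 0.635.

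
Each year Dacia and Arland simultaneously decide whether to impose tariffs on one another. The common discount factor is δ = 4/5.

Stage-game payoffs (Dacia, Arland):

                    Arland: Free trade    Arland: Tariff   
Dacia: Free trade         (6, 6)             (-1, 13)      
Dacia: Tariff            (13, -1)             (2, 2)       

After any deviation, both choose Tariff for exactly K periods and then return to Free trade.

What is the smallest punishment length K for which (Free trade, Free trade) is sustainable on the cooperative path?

No profitable deviation requires (6−2)(δ+…+δ^K) ≥ 13−6, i.e. δ+…+δ^K ≥ 7/4 ≈ 1.7500.
With δ = 4/5, the partial sums are K=1: 0.8000, K=2: 1.4400, K=3: 1.9520.
K = 3 is the first length at which the sum reaches 1.7500.

3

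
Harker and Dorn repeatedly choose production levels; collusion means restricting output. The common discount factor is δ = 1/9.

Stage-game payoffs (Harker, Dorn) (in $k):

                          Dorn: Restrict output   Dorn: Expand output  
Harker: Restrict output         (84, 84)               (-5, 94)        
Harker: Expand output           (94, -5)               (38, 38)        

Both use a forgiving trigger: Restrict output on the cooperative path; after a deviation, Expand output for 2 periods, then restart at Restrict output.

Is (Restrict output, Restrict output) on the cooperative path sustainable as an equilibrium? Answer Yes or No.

A one-shot deviation gives 94 now, then 38 for 2 periods, then back to 84.
Gain from deviating: (94−84) today; loss: (84−38) in each of the next 2 periods.
No-deviation condition: (84−38)(δ+…+δ^2) ≥ 94−84, i.e. δ+…+δ^2 ≥ 5/23.
At δ = 1/9: δ+…+δ^2 = 0.1235 < 0.2174.
So cooperation is not sustainable.

No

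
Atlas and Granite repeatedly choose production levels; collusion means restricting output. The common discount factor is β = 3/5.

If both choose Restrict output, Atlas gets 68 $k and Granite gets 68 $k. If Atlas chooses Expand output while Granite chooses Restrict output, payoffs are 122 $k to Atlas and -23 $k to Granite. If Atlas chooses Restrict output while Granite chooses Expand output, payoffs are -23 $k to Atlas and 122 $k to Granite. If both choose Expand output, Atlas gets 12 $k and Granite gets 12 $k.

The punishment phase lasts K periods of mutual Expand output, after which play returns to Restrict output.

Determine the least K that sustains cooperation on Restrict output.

Need Σ_{k=1}^{K} β^k ≥ (122−68)/(68−12) = 0.9643 at β = 3/5.
At K = 2 the sum is 0.9600 < 0.9643; at K = 3 it is 1.1760 ≥ 0.9643.
So the minimum punishment length is K = 3.

3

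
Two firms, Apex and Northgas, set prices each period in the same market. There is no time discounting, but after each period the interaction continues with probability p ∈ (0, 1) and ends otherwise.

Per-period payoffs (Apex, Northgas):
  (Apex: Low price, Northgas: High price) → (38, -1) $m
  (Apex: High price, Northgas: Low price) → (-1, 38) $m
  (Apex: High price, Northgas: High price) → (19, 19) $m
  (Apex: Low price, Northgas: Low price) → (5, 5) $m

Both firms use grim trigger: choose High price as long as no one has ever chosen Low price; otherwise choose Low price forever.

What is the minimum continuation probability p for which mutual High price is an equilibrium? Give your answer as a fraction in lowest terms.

19/33

Expected cooperation value is 19 + p·19 + p²·19 + … = 19/(1−p); deviation gives 38 + p·5/(1−p).
19 ≥ 38(1−p) + 5p ⇒ 33p ≥ 19 ⇒ p ≥ 19/33.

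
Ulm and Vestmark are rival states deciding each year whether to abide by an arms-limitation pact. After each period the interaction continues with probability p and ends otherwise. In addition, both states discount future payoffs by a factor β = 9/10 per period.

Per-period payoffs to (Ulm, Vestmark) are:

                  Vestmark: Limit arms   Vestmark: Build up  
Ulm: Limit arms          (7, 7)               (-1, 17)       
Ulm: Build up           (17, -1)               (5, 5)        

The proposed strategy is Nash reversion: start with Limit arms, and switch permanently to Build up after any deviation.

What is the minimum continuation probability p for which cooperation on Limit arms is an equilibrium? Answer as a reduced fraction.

25/27

With continuation probability p and discount β, the effective per-period discount factor is βp.
Grim-trigger IC: βp ≥ (17−7)/(17−5) = 5/6.
So p ≥ (5/6)/(9/10) = 25/27.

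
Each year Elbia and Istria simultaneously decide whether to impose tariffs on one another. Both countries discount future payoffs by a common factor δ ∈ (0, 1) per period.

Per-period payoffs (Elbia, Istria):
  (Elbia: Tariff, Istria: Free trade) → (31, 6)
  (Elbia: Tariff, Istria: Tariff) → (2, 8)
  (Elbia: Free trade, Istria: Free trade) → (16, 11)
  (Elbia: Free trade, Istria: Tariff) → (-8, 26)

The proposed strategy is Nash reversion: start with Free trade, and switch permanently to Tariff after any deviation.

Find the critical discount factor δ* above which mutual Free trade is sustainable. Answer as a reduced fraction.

For Elbia: deviation gain 31−16 = 15, per-period punishment loss 16−2 = 14. IC gives δ ≥ 15/29.
For Istria: gain 15, loss 3 per period, so δ ≥ 15/18 = 5/6.
The tighter constraint is Istria's, so cooperation needs δ ≥ 5/6.

5/6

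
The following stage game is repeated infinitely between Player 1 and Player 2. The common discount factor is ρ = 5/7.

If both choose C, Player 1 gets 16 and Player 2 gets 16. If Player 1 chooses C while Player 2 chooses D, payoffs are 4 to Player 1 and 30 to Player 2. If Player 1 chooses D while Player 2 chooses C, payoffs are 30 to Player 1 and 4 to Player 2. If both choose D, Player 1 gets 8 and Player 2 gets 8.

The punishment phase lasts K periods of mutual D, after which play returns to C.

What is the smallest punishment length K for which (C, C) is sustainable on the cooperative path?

Need Σ_{k=1}^{K} ρ^k ≥ (30−16)/(16−8) = 1.7500 at ρ = 5/7.
At K = 3 the sum is 1.5889 < 1.7500; at K = 4 it is 1.8492 ≥ 1.7500.
So the minimum punishment length is K = 4.

4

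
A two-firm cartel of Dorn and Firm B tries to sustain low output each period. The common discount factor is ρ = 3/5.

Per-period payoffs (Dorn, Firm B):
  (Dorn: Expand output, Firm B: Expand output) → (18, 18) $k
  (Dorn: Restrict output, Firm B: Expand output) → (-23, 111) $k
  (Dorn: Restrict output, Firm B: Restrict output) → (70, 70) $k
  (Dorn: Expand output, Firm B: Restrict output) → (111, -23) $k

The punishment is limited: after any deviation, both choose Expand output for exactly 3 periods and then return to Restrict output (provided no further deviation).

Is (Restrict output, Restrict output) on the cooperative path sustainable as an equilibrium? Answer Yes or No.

IC: ρ+…+ρ^3 ≥ (111−70)/(70−18) = 41/52.
At ρ = 3/5: partial sum = 1.1760 ≥ 0.7885. Cooperation sustainable.

Yes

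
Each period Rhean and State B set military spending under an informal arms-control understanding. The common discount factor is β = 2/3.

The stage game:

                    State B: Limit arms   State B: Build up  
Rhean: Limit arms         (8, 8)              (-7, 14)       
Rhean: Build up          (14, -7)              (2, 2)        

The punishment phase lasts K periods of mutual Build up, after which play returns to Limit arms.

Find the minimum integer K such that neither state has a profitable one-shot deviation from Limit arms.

Need Σ_{k=1}^{K} β^k ≥ (14−8)/(8−2) = 1.0000 at β = 2/3.
At K = 1 the sum is 0.6667 < 1.0000; at K = 2 it is 1.1111 ≥ 1.0000.
So the minimum punishment length is K = 2.

2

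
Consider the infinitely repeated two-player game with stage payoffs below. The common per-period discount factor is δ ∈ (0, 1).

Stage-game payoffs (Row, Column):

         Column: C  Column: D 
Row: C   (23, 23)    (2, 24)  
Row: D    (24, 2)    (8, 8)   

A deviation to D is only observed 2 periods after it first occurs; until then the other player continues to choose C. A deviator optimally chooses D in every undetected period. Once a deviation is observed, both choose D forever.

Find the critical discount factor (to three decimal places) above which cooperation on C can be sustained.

The best deviation is to choose D for all 2 undetected periods, earning 24 each, then 8 forever once detected.
Deviation value: 24(1−δ^2)/(1−δ) + 8δ^2/(1−δ); cooperation value: 23/(1−δ).
IC: 23 ≥ 24(1−δ^2) + 8δ^2 = 24 − 16δ^2.
So δ^2 ≥ 1/16, giving δ ≥ (1/16)^(1/2) ≈ 0.250.

0.250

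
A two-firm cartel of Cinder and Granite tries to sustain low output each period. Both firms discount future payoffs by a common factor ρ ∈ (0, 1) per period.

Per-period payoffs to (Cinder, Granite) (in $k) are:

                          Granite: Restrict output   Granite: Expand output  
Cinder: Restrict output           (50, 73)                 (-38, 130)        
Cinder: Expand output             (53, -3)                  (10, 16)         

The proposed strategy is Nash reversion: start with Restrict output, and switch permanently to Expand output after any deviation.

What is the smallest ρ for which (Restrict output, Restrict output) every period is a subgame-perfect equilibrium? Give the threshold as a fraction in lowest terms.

1/2

For Cinder: deviation gain 53−50 = 3, per-period punishment loss 50−10 = 40. IC gives ρ ≥ 3/43.
For Granite: gain 57, loss 57 per period, so ρ ≥ 57/114 = 1/2.
The tighter constraint is Granite's, so cooperation needs ρ ≥ 1/2.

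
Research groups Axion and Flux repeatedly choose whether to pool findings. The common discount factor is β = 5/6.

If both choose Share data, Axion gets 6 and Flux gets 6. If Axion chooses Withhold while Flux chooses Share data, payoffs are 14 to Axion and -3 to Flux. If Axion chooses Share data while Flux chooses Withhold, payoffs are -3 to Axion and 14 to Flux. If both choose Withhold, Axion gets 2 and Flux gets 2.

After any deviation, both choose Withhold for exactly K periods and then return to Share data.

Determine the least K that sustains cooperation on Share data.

No profitable deviation requires (6−2)(β+…+β^K) ≥ 14−6, i.e. β+…+β^K ≥ 2 ≈ 2.0000.
With β = 5/6, the partial sums are K=1: 0.8333, K=2: 1.5278, K=3: 2.1065.
K = 3 is the first length at which the sum reaches 2.0000.

3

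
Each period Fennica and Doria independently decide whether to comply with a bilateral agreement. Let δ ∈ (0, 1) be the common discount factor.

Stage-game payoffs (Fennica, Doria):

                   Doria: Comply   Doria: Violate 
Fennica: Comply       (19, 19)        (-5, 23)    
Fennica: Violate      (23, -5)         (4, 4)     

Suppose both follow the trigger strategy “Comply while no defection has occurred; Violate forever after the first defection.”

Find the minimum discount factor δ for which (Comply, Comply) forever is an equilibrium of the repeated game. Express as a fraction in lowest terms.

4/19

19/(1−δ) ≥ 23 + 4δ/(1−δ)
19 ≥ 23 − 19δ
δ ≥ 4/19.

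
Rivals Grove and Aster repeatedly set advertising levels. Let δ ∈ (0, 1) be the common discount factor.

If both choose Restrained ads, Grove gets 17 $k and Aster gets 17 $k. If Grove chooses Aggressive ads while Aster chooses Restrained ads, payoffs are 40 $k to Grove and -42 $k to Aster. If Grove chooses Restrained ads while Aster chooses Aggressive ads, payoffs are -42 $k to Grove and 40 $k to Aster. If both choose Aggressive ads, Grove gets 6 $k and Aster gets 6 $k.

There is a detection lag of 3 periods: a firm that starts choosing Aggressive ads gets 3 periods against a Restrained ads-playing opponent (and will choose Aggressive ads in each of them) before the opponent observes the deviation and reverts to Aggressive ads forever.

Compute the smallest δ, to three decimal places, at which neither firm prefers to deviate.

The best deviation is to choose Aggressive ads for all 3 undetected periods, earning 40 each, then 6 forever once detected.
Deviation value: 40(1−δ^3)/(1−δ) + 6δ^3/(1−δ); cooperation value: 17/(1−δ).
IC: 17 ≥ 40(1−δ^3) + 6δ^3 = 40 − 34δ^3.
So δ^3 ≥ 23/34, giving δ ≥ (23/34)^(1/3) ≈ 0.878.

0.878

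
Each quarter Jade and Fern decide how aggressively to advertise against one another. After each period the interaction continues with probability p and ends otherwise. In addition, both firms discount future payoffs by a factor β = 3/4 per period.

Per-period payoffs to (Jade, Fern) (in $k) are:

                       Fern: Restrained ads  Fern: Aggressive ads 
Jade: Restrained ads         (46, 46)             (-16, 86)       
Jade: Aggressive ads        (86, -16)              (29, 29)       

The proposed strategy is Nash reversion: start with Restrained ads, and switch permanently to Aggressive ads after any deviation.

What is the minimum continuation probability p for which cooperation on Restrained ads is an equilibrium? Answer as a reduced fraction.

With continuation probability p and discount β, the effective per-period discount factor is βp.
Grim-trigger IC: βp ≥ (86−46)/(86−29) = 40/57.
So p ≥ (40/57)/(3/4) = 160/171.

160/171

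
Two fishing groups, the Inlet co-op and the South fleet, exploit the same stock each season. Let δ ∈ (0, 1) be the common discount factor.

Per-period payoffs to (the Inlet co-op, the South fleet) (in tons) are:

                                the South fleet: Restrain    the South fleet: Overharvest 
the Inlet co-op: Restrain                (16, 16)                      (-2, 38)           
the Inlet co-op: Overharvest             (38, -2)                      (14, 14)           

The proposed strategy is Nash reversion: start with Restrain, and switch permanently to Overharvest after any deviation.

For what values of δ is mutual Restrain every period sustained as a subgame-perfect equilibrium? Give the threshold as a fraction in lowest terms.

11/12

16/(1−δ) ≥ 38 + 14δ/(1−δ)
16 ≥ 38 − 24δ
δ ≥ 22/24 = 11/12.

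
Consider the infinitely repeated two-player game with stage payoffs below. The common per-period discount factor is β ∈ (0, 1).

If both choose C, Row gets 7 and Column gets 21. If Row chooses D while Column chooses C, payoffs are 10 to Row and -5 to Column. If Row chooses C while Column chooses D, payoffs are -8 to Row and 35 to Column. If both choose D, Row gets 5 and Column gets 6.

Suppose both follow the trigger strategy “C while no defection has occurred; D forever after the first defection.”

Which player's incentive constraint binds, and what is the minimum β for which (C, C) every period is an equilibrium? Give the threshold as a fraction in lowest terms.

Row: cooperation gives 7 each period; deviation gives 10 once then 5 forever.
  7/(1−β) ≥ 10 + 5β/(1−β) ⇒ β ≥ 3/5.
Column: cooperation gives 21 each period; deviation gives 35 once then 6 forever.
  β ≥ 14/29.
Both must hold, so the binding constraint is Row's: β ≥ 3/5.

Row; β ≥ 3/5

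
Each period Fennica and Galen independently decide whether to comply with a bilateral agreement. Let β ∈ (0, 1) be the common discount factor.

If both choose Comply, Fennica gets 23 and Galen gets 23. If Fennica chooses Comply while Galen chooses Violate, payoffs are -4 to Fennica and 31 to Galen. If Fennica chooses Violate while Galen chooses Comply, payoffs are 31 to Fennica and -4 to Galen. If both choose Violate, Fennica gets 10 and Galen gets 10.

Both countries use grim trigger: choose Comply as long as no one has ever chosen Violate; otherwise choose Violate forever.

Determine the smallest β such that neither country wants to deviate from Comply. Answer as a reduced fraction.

One-period gain from deviating is 31 − 23 = 8. The loss is 23 − 10 = 13 in every subsequent period, with present value 13·β/(1−β).
Deviation is unprofitable when 13·β/(1−β) ≥ 8, i.e. β/(1−β) ≥ 8/13.
Equivalently β ≥ 8/(8+13) = 8/21.

8/21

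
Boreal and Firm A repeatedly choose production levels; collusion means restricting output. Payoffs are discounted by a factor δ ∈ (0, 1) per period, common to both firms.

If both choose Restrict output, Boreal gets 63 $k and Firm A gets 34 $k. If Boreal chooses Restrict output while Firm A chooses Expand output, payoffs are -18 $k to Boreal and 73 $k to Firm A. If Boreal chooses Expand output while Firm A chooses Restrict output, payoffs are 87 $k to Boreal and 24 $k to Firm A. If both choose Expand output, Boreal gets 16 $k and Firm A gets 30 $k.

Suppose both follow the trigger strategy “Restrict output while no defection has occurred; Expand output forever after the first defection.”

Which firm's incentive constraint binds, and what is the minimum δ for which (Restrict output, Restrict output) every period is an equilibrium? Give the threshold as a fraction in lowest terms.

Firm A; δ ≥ 39/43

Boreal's threshold: (87−63)/(87−16) = 24/71.
Firm A's threshold: (73−34)/(73−30) = 39/43.
24/71 < 39/43, so Firm A binds and δ* = 39/43.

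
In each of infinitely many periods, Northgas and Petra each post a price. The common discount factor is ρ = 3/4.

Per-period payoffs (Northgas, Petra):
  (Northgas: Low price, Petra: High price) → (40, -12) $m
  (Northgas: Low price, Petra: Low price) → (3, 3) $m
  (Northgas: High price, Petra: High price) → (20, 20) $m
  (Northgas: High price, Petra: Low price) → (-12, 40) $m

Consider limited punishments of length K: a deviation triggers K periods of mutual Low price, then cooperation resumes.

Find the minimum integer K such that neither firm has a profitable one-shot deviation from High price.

2

IC: ρ(1−ρ^K)/(1−ρ) ≥ (40−20)/(20−3) = 20/17.
With ρ = 3/4: need 1 − ρ^K ≥ 20/17·(1−3/4)/(3/4), i.e. ρ^K ≤ 0.6078.
Since (3/4)^1 = 0.7500 and (3/4)^2 = 0.5625, the smallest such K is 2.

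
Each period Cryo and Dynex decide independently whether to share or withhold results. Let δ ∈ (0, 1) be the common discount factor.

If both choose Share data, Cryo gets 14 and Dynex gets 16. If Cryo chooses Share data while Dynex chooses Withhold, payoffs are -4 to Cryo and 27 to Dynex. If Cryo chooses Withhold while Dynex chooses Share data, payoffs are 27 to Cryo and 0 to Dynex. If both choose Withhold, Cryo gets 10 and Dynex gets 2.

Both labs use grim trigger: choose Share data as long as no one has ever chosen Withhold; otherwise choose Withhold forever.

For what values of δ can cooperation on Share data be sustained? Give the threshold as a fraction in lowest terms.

For Cryo: deviation gain 27−14 = 13, per-period punishment loss 14−10 = 4. IC gives δ ≥ 13/17.
For Dynex: gain 11, loss 14 per period, so δ ≥ 11/25.
The tighter constraint is Cryo's, so cooperation needs δ ≥ 13/17.

13/17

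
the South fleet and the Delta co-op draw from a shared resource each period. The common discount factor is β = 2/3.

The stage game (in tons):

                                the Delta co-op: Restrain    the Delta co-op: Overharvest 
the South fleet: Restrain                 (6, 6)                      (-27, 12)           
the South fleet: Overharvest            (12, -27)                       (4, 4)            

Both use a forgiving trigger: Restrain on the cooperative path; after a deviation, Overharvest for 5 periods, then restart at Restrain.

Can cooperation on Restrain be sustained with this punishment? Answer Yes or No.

A one-shot deviation gives 12 now, then 4 for 5 periods, then back to 6.
Gain from deviating: (12−6) today; loss: (6−4) in each of the next 5 periods.
No-deviation condition: (6−4)(β+…+β^5) ≥ 12−6, i.e. β+…+β^5 ≥ 3.
At β = 2/3: β+…+β^5 = 1.7366 < 3.0000.
So cooperation is not sustainable.

No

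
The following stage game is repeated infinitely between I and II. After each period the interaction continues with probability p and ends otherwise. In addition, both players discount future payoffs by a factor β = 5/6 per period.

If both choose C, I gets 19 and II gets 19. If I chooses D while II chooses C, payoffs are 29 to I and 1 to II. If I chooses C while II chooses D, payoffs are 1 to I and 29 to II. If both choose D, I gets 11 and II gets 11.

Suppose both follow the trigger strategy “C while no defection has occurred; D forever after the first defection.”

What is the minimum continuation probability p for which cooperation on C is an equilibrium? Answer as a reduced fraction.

Expected continuation weight on next period's payoff is β·p = 5/6·p, which plays the role of the discount factor.
Cooperation requires 5/6·p ≥ (29−19)/(29−11) = 5/9, hence p ≥ 2/3.

2/3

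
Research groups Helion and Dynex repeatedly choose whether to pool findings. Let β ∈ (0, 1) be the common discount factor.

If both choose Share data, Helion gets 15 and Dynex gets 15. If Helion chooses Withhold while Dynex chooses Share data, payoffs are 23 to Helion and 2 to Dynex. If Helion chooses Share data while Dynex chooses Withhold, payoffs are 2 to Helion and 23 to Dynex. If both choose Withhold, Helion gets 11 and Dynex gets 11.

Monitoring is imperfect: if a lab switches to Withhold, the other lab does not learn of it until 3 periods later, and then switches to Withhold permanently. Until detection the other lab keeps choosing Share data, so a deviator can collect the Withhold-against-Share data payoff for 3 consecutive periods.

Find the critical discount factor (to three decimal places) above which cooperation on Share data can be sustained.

Deviating for the 3 undetected periods gains 23−15 = 8 per period over cooperation, then loses 15−11 = 4 per period forever once punishment starts.
Gain: 8(1 + β + … + β^2); loss: 4·β^3/(1−β).
No profitable deviation ⇔ 8(1−β^3) ≤ 4·β^3, i.e. β^3 ≥ 8/(8+4) = 2/3.
Hence β ≥ (2/3)^(1/3) ≈ 0.874.

0.874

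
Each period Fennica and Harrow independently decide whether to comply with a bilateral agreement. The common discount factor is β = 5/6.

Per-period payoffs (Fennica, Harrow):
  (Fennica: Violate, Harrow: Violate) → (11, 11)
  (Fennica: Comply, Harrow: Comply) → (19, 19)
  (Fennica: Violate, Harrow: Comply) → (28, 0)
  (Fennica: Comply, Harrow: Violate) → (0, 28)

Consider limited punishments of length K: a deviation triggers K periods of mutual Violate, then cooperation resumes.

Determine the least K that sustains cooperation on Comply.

2

IC: β(1−β^K)/(1−β) ≥ (28−19)/(19−11) = 9/8.
With β = 5/6: need 1 − β^K ≥ 9/8·(1−5/6)/(5/6), i.e. β^K ≤ 0.7750.
Since (5/6)^1 = 0.8333 and (5/6)^2 = 0.6944, the smallest such K is 2.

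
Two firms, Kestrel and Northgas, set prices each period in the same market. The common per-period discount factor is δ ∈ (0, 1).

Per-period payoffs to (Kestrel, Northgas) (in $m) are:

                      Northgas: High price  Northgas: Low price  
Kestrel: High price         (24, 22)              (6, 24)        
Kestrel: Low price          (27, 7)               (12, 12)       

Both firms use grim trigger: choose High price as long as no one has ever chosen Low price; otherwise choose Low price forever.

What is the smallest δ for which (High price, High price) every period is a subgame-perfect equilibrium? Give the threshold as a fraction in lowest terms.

Kestrel: cooperation gives 24 each period; deviation gives 27 once then 12 forever.
  24/(1−δ) ≥ 27 + 12δ/(1−δ) ⇒ δ ≥ 3/15 = 1/5.
Northgas: cooperation gives 22 each period; deviation gives 24 once then 12 forever.
  δ ≥ 2/12 = 1/6.
Both must hold, so the binding constraint is Kestrel's: δ ≥ 1/5.

1/5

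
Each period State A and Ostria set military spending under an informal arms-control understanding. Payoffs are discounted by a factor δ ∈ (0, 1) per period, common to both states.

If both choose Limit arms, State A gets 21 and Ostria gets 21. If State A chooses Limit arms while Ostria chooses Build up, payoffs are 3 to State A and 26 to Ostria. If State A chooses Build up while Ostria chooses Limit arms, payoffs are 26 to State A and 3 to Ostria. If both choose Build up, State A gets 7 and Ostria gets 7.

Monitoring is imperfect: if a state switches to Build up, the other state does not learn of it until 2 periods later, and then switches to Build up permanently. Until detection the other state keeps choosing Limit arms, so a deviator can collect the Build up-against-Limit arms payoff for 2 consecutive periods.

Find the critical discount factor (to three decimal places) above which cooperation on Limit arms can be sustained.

0.513

The best deviation is to choose Build up for all 2 undetected periods, earning 26 each, then 7 forever once detected.
Deviation value: 26(1−δ^2)/(1−δ) + 7δ^2/(1−δ); cooperation value: 21/(1−δ).
IC: 21 ≥ 26(1−δ^2) + 7δ^2 = 26 − 19δ^2.
So δ^2 ≥ 5/19, giving δ ≥ (5/19)^(1/2) ≈ 0.513.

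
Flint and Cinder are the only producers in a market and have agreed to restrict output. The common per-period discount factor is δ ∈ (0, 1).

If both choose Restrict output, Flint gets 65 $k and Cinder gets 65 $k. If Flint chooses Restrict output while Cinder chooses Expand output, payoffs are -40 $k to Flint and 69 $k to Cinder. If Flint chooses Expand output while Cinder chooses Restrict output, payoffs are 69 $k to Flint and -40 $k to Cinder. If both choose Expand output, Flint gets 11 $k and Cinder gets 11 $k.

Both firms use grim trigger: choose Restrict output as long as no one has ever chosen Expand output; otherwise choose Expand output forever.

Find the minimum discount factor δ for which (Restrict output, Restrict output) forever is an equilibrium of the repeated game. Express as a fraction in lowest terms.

2/29

One-period gain from deviating is 69 − 65 = 4. The loss is 65 − 11 = 54 in every subsequent period, with present value 54·δ/(1−δ).
Deviation is unprofitable when 54·δ/(1−δ) ≥ 4, i.e. δ/(1−δ) ≥ 2/27.
Equivalently δ ≥ 4/(4+54) = 2/29.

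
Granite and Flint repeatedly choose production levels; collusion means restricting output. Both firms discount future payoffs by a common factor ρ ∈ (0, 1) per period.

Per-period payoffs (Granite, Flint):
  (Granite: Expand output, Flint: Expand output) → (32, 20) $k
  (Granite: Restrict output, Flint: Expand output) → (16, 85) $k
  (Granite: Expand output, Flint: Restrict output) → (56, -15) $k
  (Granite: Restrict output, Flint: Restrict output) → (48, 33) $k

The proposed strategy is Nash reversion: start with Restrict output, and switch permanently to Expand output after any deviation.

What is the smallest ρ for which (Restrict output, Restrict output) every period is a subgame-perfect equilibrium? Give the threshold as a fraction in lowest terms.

4/5

Granite's threshold: (56−48)/(56−32) = 1/3.
Flint's threshold: (85−33)/(85−20) = 4/5.
1/3 < 4/5, so Flint binds and ρ* = 4/5.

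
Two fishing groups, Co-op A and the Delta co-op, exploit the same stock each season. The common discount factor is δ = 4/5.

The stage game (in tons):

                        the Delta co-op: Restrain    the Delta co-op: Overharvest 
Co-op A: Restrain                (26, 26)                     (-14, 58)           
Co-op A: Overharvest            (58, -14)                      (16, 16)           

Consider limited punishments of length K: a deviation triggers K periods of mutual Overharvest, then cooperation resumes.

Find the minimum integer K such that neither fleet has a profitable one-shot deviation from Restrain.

Need Σ_{k=1}^{K} δ^k ≥ (58−26)/(26−16) = 3.2000 at δ = 4/5.
At K = 7 the sum is 3.1611 < 3.2000; at K = 8 it is 3.3289 ≥ 3.2000.
So the minimum punishment length is K = 8.

8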